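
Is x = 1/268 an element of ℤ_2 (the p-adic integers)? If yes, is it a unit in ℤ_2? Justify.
x ∉ ℤ_2 (v_2(x) = -2 < 0)

ℤ_2 = {x ∈ ℚ_2 : v_2(x) ≥ 0} and ℤ_2^× = {x ∈ ℤ_2 : v_2(x) = 0}. Here v_2(1/268) = v_2(num) − v_2(den) = -2; compare against these criteria.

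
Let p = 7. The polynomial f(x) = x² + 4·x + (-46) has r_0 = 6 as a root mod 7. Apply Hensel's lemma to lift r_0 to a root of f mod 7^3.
r_2 = 195 (mod 343)

Hensel: r_{i+1} = r_i − f(r_i)·(f′(r_i))^{-1} mod 7^{i+2}, f′(x) = 2x + 4. Iterate:
  r_0 = 6 (mod 7)
  r_1 = 48 (mod 49)
  r_2 = 195 (mod 343)
Final: r = 195 satisfies f(r) ≡ 0 mod 7^3.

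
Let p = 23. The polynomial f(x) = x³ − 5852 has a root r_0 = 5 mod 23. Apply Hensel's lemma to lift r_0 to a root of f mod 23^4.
r_3 = 147228 (mod 279841)

Hensel: r_{i+1} = r_i − f(r_i)/f′(r_i) mod 23^{i+2}, where f′(x) = 3x². Iterate:
  r_0 = 5 (mod 23)
  r_1 = 166 (mod 529)
  r_2 = 1224 (mod 12167)
  r_3 = 147228 (mod 279841)
Final: r = 147228 with f(r) ≡ 0 mod 23^4.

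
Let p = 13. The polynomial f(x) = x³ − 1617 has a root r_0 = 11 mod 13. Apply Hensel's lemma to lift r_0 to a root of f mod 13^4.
r_3 = 4626 (mod 28561)

Hensel: r_{i+1} = r_i − f(r_i)/f′(r_i) mod 13^{i+2}, where f′(x) = 3x². Iterate:
  r_0 = 11 (mod 13)
  r_1 = 63 (mod 169)
  r_2 = 232 (mod 2197)
  r_3 = 4626 (mod 28561)
Final: r = 4626 with f(r) ≡ 0 mod 13^4.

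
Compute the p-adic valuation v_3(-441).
v_3(-441) = 2

v_3(n) is the largest exponent k such that 3^k divides n. Factor out: -441 = -3^2 · 49. (Sign doesn't affect v_p.) So v_3(-441) = 2.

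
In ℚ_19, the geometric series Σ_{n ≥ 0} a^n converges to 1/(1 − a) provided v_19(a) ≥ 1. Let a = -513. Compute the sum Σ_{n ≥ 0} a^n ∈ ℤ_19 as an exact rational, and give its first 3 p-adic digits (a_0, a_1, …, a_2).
Σ a^n = 1/(1 − a) = 1/514;  first 3 digits = (1, 11, 5)

v_19(a) = 1 ≥ 1, so the series converges in ℤ_19 to 1/(1 − a) = 1/(1 − (-513)) = 1/514. Expand this rational in ℤ_19: compute digits iteratively via d_i = x_i mod 19, x_{i+1} = (x_i − d_i)/19. The first 3 digits are (1, 11, 5).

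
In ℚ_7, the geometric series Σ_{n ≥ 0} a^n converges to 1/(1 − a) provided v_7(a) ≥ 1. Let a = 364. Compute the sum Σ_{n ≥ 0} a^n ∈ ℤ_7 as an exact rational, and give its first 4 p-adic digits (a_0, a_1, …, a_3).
Σ a^n = 1/(1 − a) = -1/363;  first 4 digits = (1, 3, 2, 1)

v_7(a) = 1 ≥ 1, so the series converges in ℤ_7 to 1/(1 − a) = 1/(1 − 364) = -1/363. Expand this rational in ℤ_7: compute digits iteratively via d_i = x_i mod 7, x_{i+1} = (x_i − d_i)/7. The first 4 digits are (1, 3, 2, 1).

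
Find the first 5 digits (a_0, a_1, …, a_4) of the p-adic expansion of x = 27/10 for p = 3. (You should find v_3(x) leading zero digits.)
(a_0, …, a_4) = (0, 0, 0, 1, 0)

v_3(27/10) = 3, so a_0 = ... = a_2 = 0. Factor out: x = 3^3 · u with u = 1/10 a unit in ℤ_3. Expand u iteratively via a_{v+i} = u_i mod 3, u_{i+1} = (u_i − a_{v+i})/3:
  u_0 = 1/10;  a_3 = 1;  u_1 = (u_0 − 1)/3 = -3/10
  u_1 = -3/10;  a_4 = 0;  u_2 = (u_1 − 0)/3 = -1/10
Digits: (0, 0, 0, 1, 0).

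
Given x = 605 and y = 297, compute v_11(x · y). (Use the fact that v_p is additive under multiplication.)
v_11(179685) = 3

v_p(x) = 2 (factor: 605 = 11^2 · 5); v_p(y) = 1 (factor: 297 = 11^1 · 27). Additivity: v_p(xy) = v_p(x) + v_p(y) = 2 + 1 = 3. (Direct check: xy = 179685 = 11^3 · (135).)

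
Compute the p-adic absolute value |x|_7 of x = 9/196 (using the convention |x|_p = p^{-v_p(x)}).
|9/196|_7 = 49

Step 1 — compute v_7(x) by factoring powers of 7 out of the numerator and denominator: v_7(9/196) = -2. Step 2 — apply |x|_p = p^{-v_p(x)} = 7^{2} = 49.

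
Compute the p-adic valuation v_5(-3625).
v_5(-3625) = 3

v_5(n) is the largest exponent k such that 5^k divides n. Factor out: -3625 = -5^3 · 29. (Sign doesn't affect v_p.) So v_5(-3625) = 3.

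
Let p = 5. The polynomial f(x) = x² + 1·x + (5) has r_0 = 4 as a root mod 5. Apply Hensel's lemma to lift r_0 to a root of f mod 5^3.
r_2 = 29 (mod 125)

Hensel: r_{i+1} = r_i − f(r_i)·(f′(r_i))^{-1} mod 5^{i+2}, f′(x) = 2x + 1. Iterate:
  r_0 = 4 (mod 5)
  r_1 = 4 (mod 25)
  r_2 = 29 (mod 125)
Final: r = 29 satisfies f(r) ≡ 0 mod 5^3.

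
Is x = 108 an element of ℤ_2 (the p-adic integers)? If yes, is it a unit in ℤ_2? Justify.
x ∈ ℤ_2 but not a unit; v_2(x) = 2 > 0

ℤ_2 = {x ∈ ℚ_2 : v_2(x) ≥ 0} and ℤ_2^× = {x ∈ ℤ_2 : v_2(x) = 0}. Here v_2(108) = v_2(num) − v_2(den) = 2; compare against these criteria.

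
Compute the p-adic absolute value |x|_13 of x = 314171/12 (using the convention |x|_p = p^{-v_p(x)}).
|314171/12|_13 = 1/28561

Step 1 — compute v_13(x) by factoring powers of 13 out of the numerator and denominator: v_13(314171/12) = 4. Step 2 — apply |x|_p = p^{-v_p(x)} = 13^{-4} = 1/28561.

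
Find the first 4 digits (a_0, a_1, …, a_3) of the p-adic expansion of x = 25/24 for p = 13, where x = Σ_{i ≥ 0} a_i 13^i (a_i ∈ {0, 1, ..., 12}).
(a_0, …, a_3) = (7, 12, 5, 12)

v_13(25/24) = 0 (numerator and denominator both coprime to 13), so x ∈ ℤ_13^×. Compute digits iteratively via a_i = x_i mod 13, x_{i+1} = (x_i − a_i)/13, with x_0 = x:
  x_0 = 25/24;  a_0 = 7;  x_1 = (x_0 − 7)/13 = -11/24
  x_1 = -11/24;  a_1 = 12;  x_2 = (x_1 − 12)/13 = -23/24
  x_2 = -23/24;  a_2 = 5;  x_3 = (x_2 − 5)/13 = -11/24
  x_3 = -11/24;  a_3 = 12;  x_4 = (x_3 − 12)/13 = -23/24
Digits: (7, 12, 5, 12).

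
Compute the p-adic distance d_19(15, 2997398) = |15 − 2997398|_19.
d_19(15, 2997398) = 1/130321

Step 1 — x − y = 15 − 2997398 = -2997383. Step 2 — v_19(-2997383) = 4 (factor: -2997383 = −(19^4 · 23); the sign does not affect v_p). Step 3 — |x − y|_19 = 19^{-4} = 1/130321.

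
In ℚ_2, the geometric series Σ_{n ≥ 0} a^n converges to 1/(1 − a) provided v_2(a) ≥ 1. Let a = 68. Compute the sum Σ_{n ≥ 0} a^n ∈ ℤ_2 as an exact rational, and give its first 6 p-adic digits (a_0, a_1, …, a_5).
Σ a^n = 1/(1 − a) = -1/67;  first 6 digits = (1, 0, 1, 0, 1, 0)

v_2(a) = 2 ≥ 1, so the series converges in ℤ_2 to 1/(1 − a) = 1/(1 − 68) = -1/67. Expand this rational in ℤ_2: compute digits iteratively via d_i = x_i mod 2, x_{i+1} = (x_i − d_i)/2. The first 6 digits are (1, 0, 1, 0, 1, 0).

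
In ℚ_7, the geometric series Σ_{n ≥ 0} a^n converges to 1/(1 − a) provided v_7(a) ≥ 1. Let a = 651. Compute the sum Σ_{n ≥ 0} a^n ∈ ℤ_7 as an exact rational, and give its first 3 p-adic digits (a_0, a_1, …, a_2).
Σ a^n = 1/(1 − a) = -1/650;  first 3 digits = (1, 2, 3)

v_7(a) = 1 ≥ 1, so the series converges in ℤ_7 to 1/(1 − a) = 1/(1 − 651) = -1/650. Expand this rational in ℤ_7: compute digits iteratively via d_i = x_i mod 7, x_{i+1} = (x_i − d_i)/7. The first 3 digits are (1, 2, 3).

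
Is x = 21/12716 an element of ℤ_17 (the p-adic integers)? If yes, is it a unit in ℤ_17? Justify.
x ∉ ℤ_17 (v_17(x) = -2 < 0)

ℤ_17 = {x ∈ ℚ_17 : v_17(x) ≥ 0} and ℤ_17^× = {x ∈ ℤ_17 : v_17(x) = 0}. Here v_17(21/12716) = v_17(num) − v_17(den) = -2; compare against these criteria.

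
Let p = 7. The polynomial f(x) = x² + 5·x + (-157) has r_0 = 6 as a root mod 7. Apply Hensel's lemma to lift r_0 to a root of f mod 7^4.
r_3 = 706 (mod 2401)

Hensel: r_{i+1} = r_i − f(r_i)·(f′(r_i))^{-1} mod 7^{i+2}, f′(x) = 2x + 5. Iterate:
  r_0 = 6 (mod 7)
  r_1 = 20 (mod 49)
  r_2 = 20 (mod 343)
  r_3 = 706 (mod 2401)
Final: r = 706 satisfies f(r) ≡ 0 mod 7^4.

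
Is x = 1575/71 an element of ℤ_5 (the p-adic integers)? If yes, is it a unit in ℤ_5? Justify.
x ∈ ℤ_5 but not a unit; v_5(x) = 2 > 0

ℤ_5 = {x ∈ ℚ_5 : v_5(x) ≥ 0} and ℤ_5^× = {x ∈ ℤ_5 : v_5(x) = 0}. Here v_5(1575/71) = v_5(num) − v_5(den) = 2; compare against these criteria.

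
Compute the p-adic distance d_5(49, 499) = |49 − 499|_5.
d_5(49, 499) = 1/25

Step 1 — x − y = 49 − 499 = -450. Step 2 — v_5(-450) = 2 (factor: -450 = −(5^2 · 18); the sign does not affect v_p). Step 3 — |x − y|_5 = 5^{-2} = 1/25.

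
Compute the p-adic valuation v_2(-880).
v_2(-880) = 4

v_2(n) is the largest exponent k such that 2^k divides n. Factor out: -880 = -2^4 · 55. (Sign doesn't affect v_p.) So v_2(-880) = 4.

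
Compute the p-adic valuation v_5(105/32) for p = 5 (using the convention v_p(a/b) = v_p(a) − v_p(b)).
v_5(105/32) = 1

Factor powers of 5 from the numerator and denominator of the reduced fraction: 105 = 5^1 · 21 and 32 = 5^0 · 32. Apply v_p(a/b) = v_p(a) − v_p(b): v_5(105/32) = 1 − 0 = 1.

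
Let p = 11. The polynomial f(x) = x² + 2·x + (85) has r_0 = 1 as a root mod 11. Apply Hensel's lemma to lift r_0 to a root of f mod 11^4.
r_3 = 13168 (mod 14641)

Hensel: r_{i+1} = r_i − f(r_i)·(f′(r_i))^{-1} mod 11^{i+2}, f′(x) = 2x + 2. Iterate:
  r_0 = 1 (mod 11)
  r_1 = 100 (mod 121)
  r_2 = 1189 (mod 1331)
  r_3 = 13168 (mod 14641)
Final: r = 13168 satisfies f(r) ≡ 0 mod 11^4.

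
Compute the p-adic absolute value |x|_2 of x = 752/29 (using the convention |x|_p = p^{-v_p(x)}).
|752/29|_2 = 1/16

Step 1 — compute v_2(x) by factoring powers of 2 out of the numerator and denominator: v_2(752/29) = 4. Step 2 — apply |x|_p = p^{-v_p(x)} = 2^{-4} = 1/16.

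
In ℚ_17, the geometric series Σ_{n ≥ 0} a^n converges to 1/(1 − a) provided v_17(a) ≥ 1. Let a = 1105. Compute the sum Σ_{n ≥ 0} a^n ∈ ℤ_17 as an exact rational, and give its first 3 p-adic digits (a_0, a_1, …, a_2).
Σ a^n = 1/(1 − a) = -1/1104;  first 3 digits = (1, 14, 12)

v_17(a) = 1 ≥ 1, so the series converges in ℤ_17 to 1/(1 − a) = 1/(1 − 1105) = -1/1104. Expand this rational in ℤ_17: compute digits iteratively via d_i = x_i mod 17, x_{i+1} = (x_i − d_i)/17. The first 3 digits are (1, 14, 12).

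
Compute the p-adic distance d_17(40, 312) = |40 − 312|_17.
d_17(40, 312) = 1/17

Step 1 — x − y = 40 − 312 = -272. Step 2 — v_17(-272) = 1 (factor: -272 = −(17^1 · 16); the sign does not affect v_p). Step 3 — |x − y|_17 = 17^{-1} = 1/17.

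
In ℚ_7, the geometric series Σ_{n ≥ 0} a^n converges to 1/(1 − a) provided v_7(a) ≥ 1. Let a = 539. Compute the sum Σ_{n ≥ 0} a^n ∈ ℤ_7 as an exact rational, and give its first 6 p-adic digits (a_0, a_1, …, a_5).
Σ a^n = 1/(1 − a) = -1/538;  first 6 digits = (1, 0, 4, 1, 2, 3)

v_7(a) = 2 ≥ 1, so the series converges in ℤ_7 to 1/(1 − a) = 1/(1 − 539) = -1/538. Expand this rational in ℤ_7: compute digits iteratively via d_i = x_i mod 7, x_{i+1} = (x_i − d_i)/7. The first 6 digits are (1, 0, 4, 1, 2, 3).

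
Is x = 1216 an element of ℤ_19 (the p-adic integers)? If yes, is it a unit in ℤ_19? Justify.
x ∈ ℤ_19 but not a unit; v_19(x) = 1 > 0

ℤ_19 = {x ∈ ℚ_19 : v_19(x) ≥ 0} and ℤ_19^× = {x ∈ ℤ_19 : v_19(x) = 0}. Here v_19(1216) = v_19(num) − v_19(den) = 1; compare against these criteria.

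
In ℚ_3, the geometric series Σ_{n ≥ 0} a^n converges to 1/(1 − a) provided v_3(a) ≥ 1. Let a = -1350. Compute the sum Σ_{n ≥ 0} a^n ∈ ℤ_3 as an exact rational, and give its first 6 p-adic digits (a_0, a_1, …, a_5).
Σ a^n = 1/(1 − a) = 1/1351;  first 6 digits = (1, 0, 0, 1, 1, 0)

v_3(a) = 3 ≥ 1, so the series converges in ℤ_3 to 1/(1 − a) = 1/(1 − (-1350)) = 1/1351. Expand this rational in ℤ_3: compute digits iteratively via d_i = x_i mod 3, x_{i+1} = (x_i − d_i)/3. The first 6 digits are (1, 0, 0, 1, 1, 0).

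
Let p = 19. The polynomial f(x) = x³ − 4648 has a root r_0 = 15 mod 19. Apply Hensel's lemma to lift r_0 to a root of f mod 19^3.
r_2 = 6171 (mod 6859)

Hensel: r_{i+1} = r_i − f(r_i)/f′(r_i) mod 19^{i+2}, where f′(x) = 3x². Iterate:
  r_0 = 15 (mod 19)
  r_1 = 34 (mod 361)
  r_2 = 6171 (mod 6859)
Final: r = 6171 with f(r) ≡ 0 mod 19^3.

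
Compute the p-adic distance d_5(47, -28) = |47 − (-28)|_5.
d_5(47, -28) = 1/25

Step 1 — x − y = 47 − (-28) = 75. Step 2 — v_5(75) = 2 (factor: 75 = (5^2 · 3); the sign does not affect v_p). Step 3 — |x − y|_5 = 5^{-2} = 1/25.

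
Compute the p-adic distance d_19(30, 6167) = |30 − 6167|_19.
d_19(30, 6167) = 1/361

Step 1 — x − y = 30 − 6167 = -6137. Step 2 — v_19(-6137) = 2 (factor: -6137 = −(19^2 · 17); the sign does not affect v_p). Step 3 — |x − y|_19 = 19^{-2} = 1/361.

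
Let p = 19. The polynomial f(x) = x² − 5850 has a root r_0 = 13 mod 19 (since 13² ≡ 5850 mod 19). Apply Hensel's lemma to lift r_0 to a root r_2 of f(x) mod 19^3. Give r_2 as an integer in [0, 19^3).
r_2 = 1495 (mod 6859)

Hensel's recurrence: r_{i+1} = r_i − f(r_i)·(f′(r_i))^{-1} mod 19^{i+2}, with f′(x) = 2x. Iterate:
  r_0 = 13 (mod 19)
  r_1 = 51 (mod 361)
  r_2 = 1495 (mod 6859)
Final: r_2 = 1495, and one checks f(r_2) ≡ 0 mod 19^3.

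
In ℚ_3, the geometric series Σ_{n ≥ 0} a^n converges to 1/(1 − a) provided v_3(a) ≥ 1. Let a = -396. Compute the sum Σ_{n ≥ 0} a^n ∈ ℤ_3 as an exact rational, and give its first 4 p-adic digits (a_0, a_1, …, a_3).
Σ a^n = 1/(1 − a) = 1/397;  first 4 digits = (1, 0, 1, 0)

v_3(a) = 2 ≥ 1, so the series converges in ℤ_3 to 1/(1 − a) = 1/(1 − (-396)) = 1/397. Expand this rational in ℤ_3: compute digits iteratively via d_i = x_i mod 3, x_{i+1} = (x_i − d_i)/3. The first 4 digits are (1, 0, 1, 0).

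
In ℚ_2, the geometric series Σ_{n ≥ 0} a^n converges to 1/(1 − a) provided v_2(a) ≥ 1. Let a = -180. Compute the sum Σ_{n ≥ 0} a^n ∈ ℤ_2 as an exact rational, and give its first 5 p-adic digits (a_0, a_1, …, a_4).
Σ a^n = 1/(1 − a) = 1/181;  first 5 digits = (1, 0, 1, 1, 1)

v_2(a) = 2 ≥ 1, so the series converges in ℤ_2 to 1/(1 − a) = 1/(1 − (-180)) = 1/181. Expand this rational in ℤ_2: compute digits iteratively via d_i = x_i mod 2, x_{i+1} = (x_i − d_i)/2. The first 5 digits are (1, 0, 1, 1, 1).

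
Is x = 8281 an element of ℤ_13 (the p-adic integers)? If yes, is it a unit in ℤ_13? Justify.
x ∈ ℤ_13 but not a unit; v_13(x) = 2 > 0

ℤ_13 = {x ∈ ℚ_13 : v_13(x) ≥ 0} and ℤ_13^× = {x ∈ ℤ_13 : v_13(x) = 0}. Here v_13(8281) = v_13(num) − v_13(den) = 2; compare against these criteria.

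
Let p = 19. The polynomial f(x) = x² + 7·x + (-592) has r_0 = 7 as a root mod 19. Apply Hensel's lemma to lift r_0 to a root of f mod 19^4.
r_3 = 118301 (mod 130321)

Hensel: r_{i+1} = r_i − f(r_i)·(f′(r_i))^{-1} mod 19^{i+2}, f′(x) = 2x + 7. Iterate:
  r_0 = 7 (mod 19)
  r_1 = 254 (mod 361)
  r_2 = 1698 (mod 6859)
  r_3 = 118301 (mod 130321)
Final: r = 118301 satisfies f(r) ≡ 0 mod 19^4.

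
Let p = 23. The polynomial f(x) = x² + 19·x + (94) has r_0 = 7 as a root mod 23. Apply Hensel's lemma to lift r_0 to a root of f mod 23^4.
r_3 = 254111 (mod 279841)

Hensel: r_{i+1} = r_i − f(r_i)·(f′(r_i))^{-1} mod 23^{i+2}, f′(x) = 2x + 19. Iterate:
  r_0 = 7 (mod 23)
  r_1 = 191 (mod 529)
  r_2 = 10771 (mod 12167)
  r_3 = 254111 (mod 279841)
Final: r = 254111 satisfies f(r) ≡ 0 mod 23^4.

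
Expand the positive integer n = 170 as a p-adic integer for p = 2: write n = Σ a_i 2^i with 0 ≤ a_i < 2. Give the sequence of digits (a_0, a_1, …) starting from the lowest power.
(a_0, a_1, …) = (0, 1, 0, 1, 0, 1, 0, 1)

Repeated division by 2 gives the digits low-to-high: 170 = 1·2^1 + 1·2^3 + 1·2^5 + 1·2^7. Digit sequence: (0, 1, 0, 1, 0, 1, 0, 1).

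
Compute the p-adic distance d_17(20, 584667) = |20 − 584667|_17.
d_17(20, 584667) = 1/83521

Step 1 — x − y = 20 − 584667 = -584647. Step 2 — v_17(-584647) = 4 (factor: -584647 = −(17^4 · 7); the sign does not affect v_p). Step 3 — |x − y|_17 = 17^{-4} = 1/83521.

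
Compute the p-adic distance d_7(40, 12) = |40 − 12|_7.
d_7(40, 12) = 1/7

Step 1 — x − y = 40 − 12 = 28. Step 2 — v_7(28) = 1 (factor: 28 = (7^1 · 4); the sign does not affect v_p). Step 3 — |x − y|_7 = 7^{-1} = 1/7.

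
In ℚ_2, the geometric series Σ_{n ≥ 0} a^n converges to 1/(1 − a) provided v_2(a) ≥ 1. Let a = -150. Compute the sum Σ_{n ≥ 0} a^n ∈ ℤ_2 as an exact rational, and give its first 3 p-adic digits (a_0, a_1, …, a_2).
Σ a^n = 1/(1 − a) = 1/151;  first 3 digits = (1, 1, 1)

v_2(a) = 1 ≥ 1, so the series converges in ℤ_2 to 1/(1 − a) = 1/(1 − (-150)) = 1/151. Expand this rational in ℤ_2: compute digits iteratively via d_i = x_i mod 2, x_{i+1} = (x_i − d_i)/2. The first 3 digits are (1, 1, 1).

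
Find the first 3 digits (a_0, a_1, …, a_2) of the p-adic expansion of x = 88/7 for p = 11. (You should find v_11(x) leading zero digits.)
(a_0, …, a_2) = (0, 9, 4)

v_11(88/7) = 1, so a_0 = ... = a_0 = 0. Factor out: x = 11^1 · u with u = 8/7 a unit in ℤ_11. Expand u iteratively via a_{v+i} = u_i mod 11, u_{i+1} = (u_i − a_{v+i})/11:
  u_0 = 8/7;  a_1 = 9;  u_1 = (u_0 − 9)/11 = -5/7
  u_1 = -5/7;  a_2 = 4;  u_2 = (u_1 − 4)/11 = -3/7
Digits: (0, 9, 4).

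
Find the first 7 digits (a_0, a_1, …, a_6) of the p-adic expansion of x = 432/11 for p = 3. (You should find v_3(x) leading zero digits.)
(a_0, …, a_6) = (0, 0, 0, 2, 2, 2, 1)

v_3(432/11) = 3, so a_0 = ... = a_2 = 0. Factor out: x = 3^3 · u with u = 16/11 a unit in ℤ_3. Expand u iteratively via a_{v+i} = u_i mod 3, u_{i+1} = (u_i − a_{v+i})/3:
  u_0 = 16/11;  a_3 = 2;  u_1 = (u_0 − 2)/3 = -2/11
  u_1 = -2/11;  a_4 = 2;  u_2 = (u_1 − 2)/3 = -8/11
  u_2 = -8/11;  a_5 = 2;  u_3 = (u_2 − 2)/3 = -10/11
  u_3 = -10/11;  a_6 = 1;  u_4 = (u_3 − 1)/3 = -7/11
Digits: (0, 0, 0, 2, 2, 2, 1).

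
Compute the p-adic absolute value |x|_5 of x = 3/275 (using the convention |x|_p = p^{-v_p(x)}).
|3/275|_5 = 25

Step 1 — compute v_5(x) by factoring powers of 5 out of the numerator and denominator: v_5(3/275) = -2. Step 2 — apply |x|_p = p^{-v_p(x)} = 5^{2} = 25.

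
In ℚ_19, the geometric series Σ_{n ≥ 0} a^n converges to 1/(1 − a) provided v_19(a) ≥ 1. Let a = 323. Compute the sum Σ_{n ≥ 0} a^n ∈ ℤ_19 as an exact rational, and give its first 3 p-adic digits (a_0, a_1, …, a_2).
Σ a^n = 1/(1 − a) = -1/322;  first 3 digits = (1, 17, 4)

v_19(a) = 1 ≥ 1, so the series converges in ℤ_19 to 1/(1 − a) = 1/(1 − 323) = -1/322. Expand this rational in ℤ_19: compute digits iteratively via d_i = x_i mod 19, x_{i+1} = (x_i − d_i)/19. The first 3 digits are (1, 17, 4).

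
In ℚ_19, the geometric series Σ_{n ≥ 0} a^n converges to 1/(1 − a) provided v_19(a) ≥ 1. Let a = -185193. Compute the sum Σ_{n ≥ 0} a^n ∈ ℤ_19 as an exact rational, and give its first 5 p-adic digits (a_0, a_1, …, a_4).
Σ a^n = 1/(1 − a) = 1/185194;  first 5 digits = (1, 0, 0, 11, 17)

v_19(a) = 3 ≥ 1, so the series converges in ℤ_19 to 1/(1 − a) = 1/(1 − (-185193)) = 1/185194. Expand this rational in ℤ_19: compute digits iteratively via d_i = x_i mod 19, x_{i+1} = (x_i − d_i)/19. The first 5 digits are (1, 0, 0, 11, 17).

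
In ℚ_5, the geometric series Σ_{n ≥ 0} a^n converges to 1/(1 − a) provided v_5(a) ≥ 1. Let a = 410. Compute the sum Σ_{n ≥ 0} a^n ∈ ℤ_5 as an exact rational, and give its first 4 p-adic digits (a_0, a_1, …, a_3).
Σ a^n = 1/(1 − a) = -1/409;  first 4 digits = (1, 2, 0, 1)

v_5(a) = 1 ≥ 1, so the series converges in ℤ_5 to 1/(1 − a) = 1/(1 − 410) = -1/409. Expand this rational in ℤ_5: compute digits iteratively via d_i = x_i mod 5, x_{i+1} = (x_i − d_i)/5. The first 4 digits are (1, 2, 0, 1).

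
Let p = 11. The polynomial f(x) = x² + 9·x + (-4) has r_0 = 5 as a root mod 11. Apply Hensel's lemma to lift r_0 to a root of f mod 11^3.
r_2 = 1237 (mod 1331)

Hensel: r_{i+1} = r_i − f(r_i)·(f′(r_i))^{-1} mod 11^{i+2}, f′(x) = 2x + 9. Iterate:
  r_0 = 5 (mod 11)
  r_1 = 27 (mod 121)
  r_2 = 1237 (mod 1331)
Final: r = 1237 satisfies f(r) ≡ 0 mod 11^3.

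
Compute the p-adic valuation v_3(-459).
v_3(-459) = 3

v_3(n) is the largest exponent k such that 3^k divides n. Factor out: -459 = -3^3 · 17. (Sign doesn't affect v_p.) So v_3(-459) = 3.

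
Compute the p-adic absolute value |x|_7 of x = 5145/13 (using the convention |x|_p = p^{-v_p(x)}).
|5145/13|_7 = 1/343

Step 1 — compute v_7(x) by factoring powers of 7 out of the numerator and denominator: v_7(5145/13) = 3. Step 2 — apply |x|_p = p^{-v_p(x)} = 7^{-3} = 1/343.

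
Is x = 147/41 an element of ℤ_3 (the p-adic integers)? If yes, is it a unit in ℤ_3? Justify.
x ∈ ℤ_3 but not a unit; v_3(x) = 1 > 0

ℤ_3 = {x ∈ ℚ_3 : v_3(x) ≥ 0} and ℤ_3^× = {x ∈ ℤ_3 : v_3(x) = 0}. Here v_3(147/41) = v_3(num) − v_3(den) = 1; compare against these criteria.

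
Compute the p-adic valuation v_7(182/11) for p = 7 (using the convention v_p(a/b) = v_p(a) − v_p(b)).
v_7(182/11) = 1

Factor powers of 7 from the numerator and denominator of the reduced fraction: 182 = 7^1 · 26 and 11 = 7^0 · 11. Apply v_p(a/b) = v_p(a) − v_p(b): v_7(182/11) = 1 − 0 = 1.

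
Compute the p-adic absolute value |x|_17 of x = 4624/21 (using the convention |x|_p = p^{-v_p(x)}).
|4624/21|_17 = 1/289

Step 1 — compute v_17(x) by factoring powers of 17 out of the numerator and denominator: v_17(4624/21) = 2. Step 2 — apply |x|_p = p^{-v_p(x)} = 17^{-2} = 1/289.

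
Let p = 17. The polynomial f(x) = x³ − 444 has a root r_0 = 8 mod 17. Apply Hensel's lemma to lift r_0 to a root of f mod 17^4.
r_3 = 45483 (mod 83521)

Hensel: r_{i+1} = r_i − f(r_i)/f′(r_i) mod 17^{i+2}, where f′(x) = 3x². Iterate:
  r_0 = 8 (mod 17)
  r_1 = 110 (mod 289)
  r_2 = 1266 (mod 4913)
  r_3 = 45483 (mod 83521)
Final: r = 45483 with f(r) ≡ 0 mod 17^4.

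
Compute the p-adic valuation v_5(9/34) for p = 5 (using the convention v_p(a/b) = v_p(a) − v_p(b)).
v_5(9/34) = 0

Factor powers of 5 from the numerator and denominator of the reduced fraction: 9 = 5^0 · 9 and 34 = 5^0 · 34. Apply v_p(a/b) = v_p(a) − v_p(b): v_5(9/34) = 0 − 0 = 0.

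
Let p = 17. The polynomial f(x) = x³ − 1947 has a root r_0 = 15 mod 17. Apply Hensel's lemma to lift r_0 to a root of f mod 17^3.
r_2 = 2497 (mod 4913)

Hensel: r_{i+1} = r_i − f(r_i)/f′(r_i) mod 17^{i+2}, where f′(x) = 3x². Iterate:
  r_0 = 15 (mod 17)
  r_1 = 185 (mod 289)
  r_2 = 2497 (mod 4913)
Final: r = 2497 with f(r) ≡ 0 mod 17^3.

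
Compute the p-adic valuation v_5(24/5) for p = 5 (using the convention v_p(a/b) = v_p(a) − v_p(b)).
v_5(24/5) = -1

Factor powers of 5 from the numerator and denominator of the reduced fraction: 24 = 5^0 · 24 and 5 = 5^1 · 1. Apply v_p(a/b) = v_p(a) − v_p(b): v_5(24/5) = 0 − 1 = -1.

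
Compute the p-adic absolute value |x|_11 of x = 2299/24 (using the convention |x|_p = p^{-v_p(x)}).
|2299/24|_11 = 1/121

Step 1 — compute v_11(x) by factoring powers of 11 out of the numerator and denominator: v_11(2299/24) = 2. Step 2 — apply |x|_p = p^{-v_p(x)} = 11^{-2} = 1/121.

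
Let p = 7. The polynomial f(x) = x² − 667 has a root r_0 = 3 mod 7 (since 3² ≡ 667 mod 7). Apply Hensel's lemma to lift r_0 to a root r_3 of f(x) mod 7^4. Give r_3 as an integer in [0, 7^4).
r_3 = 2040 (mod 2401)

Hensel's recurrence: r_{i+1} = r_i − f(r_i)·(f′(r_i))^{-1} mod 7^{i+2}, with f′(x) = 2x. Iterate:
  r_0 = 3 (mod 7)
  r_1 = 31 (mod 49)
  r_2 = 325 (mod 343)
  r_3 = 2040 (mod 2401)
Final: r_3 = 2040, and one checks f(r_3) ≡ 0 mod 7^4.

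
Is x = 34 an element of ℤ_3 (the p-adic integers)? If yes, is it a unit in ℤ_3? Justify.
x ∈ ℤ_3^× (unit); v_3(x) = 0

ℤ_3 = {x ∈ ℚ_3 : v_3(x) ≥ 0} and ℤ_3^× = {x ∈ ℤ_3 : v_3(x) = 0}. Here v_3(34) = v_3(num) − v_3(den) = 0; compare against these criteria.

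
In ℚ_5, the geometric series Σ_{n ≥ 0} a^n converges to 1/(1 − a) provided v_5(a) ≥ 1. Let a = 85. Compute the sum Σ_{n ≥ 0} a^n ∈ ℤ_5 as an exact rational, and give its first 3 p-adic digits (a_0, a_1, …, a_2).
Σ a^n = 1/(1 − a) = -1/84;  first 3 digits = (1, 2, 2)

v_5(a) = 1 ≥ 1, so the series converges in ℤ_5 to 1/(1 − a) = 1/(1 − 85) = -1/84. Expand this rational in ℤ_5: compute digits iteratively via d_i = x_i mod 5, x_{i+1} = (x_i − d_i)/5. The first 3 digits are (1, 2, 2).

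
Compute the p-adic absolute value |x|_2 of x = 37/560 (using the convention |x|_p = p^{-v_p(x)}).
|37/560|_2 = 16

Step 1 — compute v_2(x) by factoring powers of 2 out of the numerator and denominator: v_2(37/560) = -4. Step 2 — apply |x|_p = p^{-v_p(x)} = 2^{4} = 16.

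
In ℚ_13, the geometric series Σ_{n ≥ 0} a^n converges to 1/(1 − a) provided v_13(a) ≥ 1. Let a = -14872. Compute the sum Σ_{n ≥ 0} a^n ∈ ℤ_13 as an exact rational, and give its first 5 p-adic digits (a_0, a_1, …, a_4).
Σ a^n = 1/(1 − a) = 1/14873;  first 5 digits = (1, 0, 3, 6, 8)

v_13(a) = 2 ≥ 1, so the series converges in ℤ_13 to 1/(1 − a) = 1/(1 − (-14872)) = 1/14873. Expand this rational in ℤ_13: compute digits iteratively via d_i = x_i mod 13, x_{i+1} = (x_i − d_i)/13. The first 5 digits are (1, 0, 3, 6, 8).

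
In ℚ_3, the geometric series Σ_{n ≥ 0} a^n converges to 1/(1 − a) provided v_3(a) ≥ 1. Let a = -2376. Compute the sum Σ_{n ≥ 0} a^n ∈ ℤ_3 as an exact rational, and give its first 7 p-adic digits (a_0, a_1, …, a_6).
Σ a^n = 1/(1 − a) = 1/2377;  first 7 digits = (1, 0, 0, 2, 0, 2, 0)

v_3(a) = 3 ≥ 1, so the series converges in ℤ_3 to 1/(1 − a) = 1/(1 − (-2376)) = 1/2377. Expand this rational in ℤ_3: compute digits iteratively via d_i = x_i mod 3, x_{i+1} = (x_i − d_i)/3. The first 7 digits are (1, 0, 0, 2, 0, 2, 0).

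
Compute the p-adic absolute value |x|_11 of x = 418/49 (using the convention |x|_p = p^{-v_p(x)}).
|418/49|_11 = 1/11

Step 1 — compute v_11(x) by factoring powers of 11 out of the numerator and denominator: v_11(418/49) = 1. Step 2 — apply |x|_p = p^{-v_p(x)} = 11^{-1} = 1/11.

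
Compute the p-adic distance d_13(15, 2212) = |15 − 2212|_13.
d_13(15, 2212) = 1/2197

Step 1 — x − y = 15 − 2212 = -2197. Step 2 — v_13(-2197) = 3 (factor: -2197 = −(13^3 · 1); the sign does not affect v_p). Step 3 — |x − y|_13 = 13^{-3} = 1/2197.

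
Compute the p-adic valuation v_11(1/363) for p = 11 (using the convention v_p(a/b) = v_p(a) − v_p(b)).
v_11(1/363) = -2

Factor powers of 11 from the numerator and denominator of the reduced fraction: 1 = 11^0 · 1 and 363 = 11^2 · 3. Apply v_p(a/b) = v_p(a) − v_p(b): v_11(1/363) = 0 − 2 = -2.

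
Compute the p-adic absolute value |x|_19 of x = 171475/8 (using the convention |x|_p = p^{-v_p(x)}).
|171475/8|_19 = 1/6859

Step 1 — compute v_19(x) by factoring powers of 19 out of the numerator and denominator: v_19(171475/8) = 3. Step 2 — apply |x|_p = p^{-v_p(x)} = 19^{-3} = 1/6859.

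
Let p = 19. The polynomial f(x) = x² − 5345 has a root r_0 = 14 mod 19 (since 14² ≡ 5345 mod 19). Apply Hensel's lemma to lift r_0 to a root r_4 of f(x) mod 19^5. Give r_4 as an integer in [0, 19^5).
r_4 = 1155385 (mod 2476099)

Hensel's recurrence: r_{i+1} = r_i − f(r_i)·(f′(r_i))^{-1} mod 19^{i+2}, with f′(x) = 2x. Iterate:
  r_0 = 14 (mod 19)
  r_1 = 185 (mod 361)
  r_2 = 3073 (mod 6859)
  r_3 = 112817 (mod 130321)
  r_4 = 1155385 (mod 2476099)
Final: r_4 = 1155385, and one checks f(r_4) ≡ 0 mod 19^5.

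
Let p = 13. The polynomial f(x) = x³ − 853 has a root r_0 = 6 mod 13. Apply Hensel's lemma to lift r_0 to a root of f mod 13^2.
r_1 = 123 (mod 169)

Hensel: r_{i+1} = r_i − f(r_i)/f′(r_i) mod 13^{i+2}, where f′(x) = 3x². Iterate:
  r_0 = 6 (mod 13)
  r_1 = 123 (mod 169)
Final: r = 123 with f(r) ≡ 0 mod 13^2.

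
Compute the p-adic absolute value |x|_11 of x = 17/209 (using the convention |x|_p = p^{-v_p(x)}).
|17/209|_11 = 11

Step 1 — compute v_11(x) by factoring powers of 11 out of the numerator and denominator: v_11(17/209) = -1. Step 2 — apply |x|_p = p^{-v_p(x)} = 11^{1} = 11.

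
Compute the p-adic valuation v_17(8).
v_17(8) = 0

v_17(n) is the largest exponent k such that 17^k divides n. Factor out: 8 = 17^0 · 8. (Sign doesn't affect v_p.) So v_17(8) = 0.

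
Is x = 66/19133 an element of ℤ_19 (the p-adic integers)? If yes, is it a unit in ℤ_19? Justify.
x ∉ ℤ_19 (v_19(x) = -2 < 0)

ℤ_19 = {x ∈ ℚ_19 : v_19(x) ≥ 0} and ℤ_19^× = {x ∈ ℤ_19 : v_19(x) = 0}. Here v_19(66/19133) = v_19(num) − v_19(den) = -2; compare against these criteria.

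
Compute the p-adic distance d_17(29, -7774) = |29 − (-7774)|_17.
d_17(29, -7774) = 1/289

Step 1 — x − y = 29 − (-7774) = 7803. Step 2 — v_17(7803) = 2 (factor: 7803 = (17^2 · 27); the sign does not affect v_p). Step 3 — |x − y|_17 = 17^{-2} = 1/289.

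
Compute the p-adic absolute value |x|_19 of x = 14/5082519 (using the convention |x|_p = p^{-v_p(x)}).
|14/5082519|_19 = 130321

Step 1 — compute v_19(x) by factoring powers of 19 out of the numerator and denominator: v_19(14/5082519) = -4. Step 2 — apply |x|_p = p^{-v_p(x)} = 19^{4} = 130321.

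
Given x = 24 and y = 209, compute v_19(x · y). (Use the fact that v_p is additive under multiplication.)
v_19(5016) = 1

v_p(x) = 0 (factor: 24 = 19^0 · 24); v_p(y) = 1 (factor: 209 = 19^1 · 11). Additivity: v_p(xy) = v_p(x) + v_p(y) = 0 + 1 = 1. (Direct check: xy = 5016 = 19^1 · (264).)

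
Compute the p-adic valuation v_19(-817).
v_19(-817) = 1

v_19(n) is the largest exponent k such that 19^k divides n. Factor out: -817 = -19^1 · 43. (Sign doesn't affect v_p.) So v_19(-817) = 1.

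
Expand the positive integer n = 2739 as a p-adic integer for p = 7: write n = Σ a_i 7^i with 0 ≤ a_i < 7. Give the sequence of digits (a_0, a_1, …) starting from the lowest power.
(a_0, a_1, …) = (2, 6, 6, 0, 1)

Repeated division by 7 gives the digits low-to-high: 2739 = 2 + 6·7^1 + 6·7^2 + 1·7^4. Digit sequence: (2, 6, 6, 0, 1).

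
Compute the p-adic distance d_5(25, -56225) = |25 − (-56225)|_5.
d_5(25, -56225) = 1/3125

Step 1 — x − y = 25 − (-56225) = 56250. Step 2 — v_5(56250) = 5 (factor: 56250 = (5^5 · 18); the sign does not affect v_p). Step 3 — |x − y|_5 = 5^{-5} = 1/3125.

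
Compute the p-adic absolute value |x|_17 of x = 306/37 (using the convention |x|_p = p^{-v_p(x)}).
|306/37|_17 = 1/17

Step 1 — compute v_17(x) by factoring powers of 17 out of the numerator and denominator: v_17(306/37) = 1. Step 2 — apply |x|_p = p^{-v_p(x)} = 17^{-1} = 1/17.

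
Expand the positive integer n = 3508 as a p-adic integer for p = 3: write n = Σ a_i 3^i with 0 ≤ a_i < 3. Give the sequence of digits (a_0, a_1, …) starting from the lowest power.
(a_0, a_1, …) = (1, 2, 2, 0, 1, 2, 1, 1)

Repeated division by 3 gives the digits low-to-high: 3508 = 1 + 2·3^1 + 2·3^2 + 1·3^4 + 2·3^5 + 1·3^6 + 1·3^7. Digit sequence: (1, 2, 2, 0, 1, 2, 1, 1).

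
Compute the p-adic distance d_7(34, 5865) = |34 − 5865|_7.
d_7(34, 5865) = 1/343

Step 1 — x − y = 34 − 5865 = -5831. Step 2 — v_7(-5831) = 3 (factor: -5831 = −(7^3 · 17); the sign does not affect v_p). Step 3 — |x − y|_7 = 7^{-3} = 1/343.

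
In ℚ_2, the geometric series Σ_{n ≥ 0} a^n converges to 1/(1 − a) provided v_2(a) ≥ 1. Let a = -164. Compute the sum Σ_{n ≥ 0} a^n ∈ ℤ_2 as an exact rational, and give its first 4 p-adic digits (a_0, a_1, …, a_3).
Σ a^n = 1/(1 − a) = 1/165;  first 4 digits = (1, 0, 1, 1)

v_2(a) = 2 ≥ 1, so the series converges in ℤ_2 to 1/(1 − a) = 1/(1 − (-164)) = 1/165. Expand this rational in ℤ_2: compute digits iteratively via d_i = x_i mod 2, x_{i+1} = (x_i − d_i)/2. The first 4 digits are (1, 0, 1, 1).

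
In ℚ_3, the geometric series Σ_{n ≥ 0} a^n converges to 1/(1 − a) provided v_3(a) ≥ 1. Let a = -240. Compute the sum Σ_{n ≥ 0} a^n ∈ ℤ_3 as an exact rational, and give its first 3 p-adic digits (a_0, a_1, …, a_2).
Σ a^n = 1/(1 − a) = 1/241;  first 3 digits = (1, 1, 1)

v_3(a) = 1 ≥ 1, so the series converges in ℤ_3 to 1/(1 − a) = 1/(1 − (-240)) = 1/241. Expand this rational in ℤ_3: compute digits iteratively via d_i = x_i mod 3, x_{i+1} = (x_i − d_i)/3. The first 3 digits are (1, 1, 1).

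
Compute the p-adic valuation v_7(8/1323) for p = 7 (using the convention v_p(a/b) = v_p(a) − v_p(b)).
v_7(8/1323) = -2

Factor powers of 7 from the numerator and denominator of the reduced fraction: 8 = 7^0 · 8 and 1323 = 7^2 · 27. Apply v_p(a/b) = v_p(a) − v_p(b): v_7(8/1323) = 0 − 2 = -2.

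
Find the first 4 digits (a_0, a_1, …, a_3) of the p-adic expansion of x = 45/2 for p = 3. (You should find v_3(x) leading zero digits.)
(a_0, …, a_3) = (0, 0, 1, 2)

v_3(45/2) = 2, so a_0 = ... = a_1 = 0. Factor out: x = 3^2 · u with u = 5/2 a unit in ℤ_3. Expand u iteratively via a_{v+i} = u_i mod 3, u_{i+1} = (u_i − a_{v+i})/3:
  u_0 = 5/2;  a_2 = 1;  u_1 = (u_0 − 1)/3 = 1/2
  u_1 = 1/2;  a_3 = 2;  u_2 = (u_1 − 2)/3 = -1/2
Digits: (0, 0, 1, 2).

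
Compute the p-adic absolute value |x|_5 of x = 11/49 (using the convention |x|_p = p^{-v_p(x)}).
|11/49|_5 = 1

Step 1 — compute v_5(x) by factoring powers of 5 out of the numerator and denominator: v_5(11/49) = 0. Step 2 — apply |x|_p = p^{-v_p(x)} = 5^{0} = 1.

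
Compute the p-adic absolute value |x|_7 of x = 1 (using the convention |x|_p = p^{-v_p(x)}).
|1|_7 = 1

Step 1 — compute v_7(x) by factoring powers of 7 out of the numerator and denominator: v_7(1) = 0. Step 2 — apply |x|_p = p^{-v_p(x)} = 7^{0} = 1.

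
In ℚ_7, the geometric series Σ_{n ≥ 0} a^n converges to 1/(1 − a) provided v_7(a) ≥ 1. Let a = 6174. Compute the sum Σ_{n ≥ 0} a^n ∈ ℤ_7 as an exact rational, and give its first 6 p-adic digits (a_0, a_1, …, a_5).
Σ a^n = 1/(1 − a) = -1/6173;  first 6 digits = (1, 0, 0, 4, 2, 0)

v_7(a) = 3 ≥ 1, so the series converges in ℤ_7 to 1/(1 − a) = 1/(1 − 6174) = -1/6173. Expand this rational in ℤ_7: compute digits iteratively via d_i = x_i mod 7, x_{i+1} = (x_i − d_i)/7. The first 6 digits are (1, 0, 0, 4, 2, 0).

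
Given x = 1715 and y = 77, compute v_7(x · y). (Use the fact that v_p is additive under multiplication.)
v_7(132055) = 4

v_p(x) = 3 (factor: 1715 = 7^3 · 5); v_p(y) = 1 (factor: 77 = 7^1 · 11). Additivity: v_p(xy) = v_p(x) + v_p(y) = 3 + 1 = 4. (Direct check: xy = 132055 = 7^4 · (55).)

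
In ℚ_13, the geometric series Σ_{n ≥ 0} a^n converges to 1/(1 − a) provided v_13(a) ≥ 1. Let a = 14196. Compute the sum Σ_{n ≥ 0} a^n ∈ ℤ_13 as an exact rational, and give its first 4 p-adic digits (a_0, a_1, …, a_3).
Σ a^n = 1/(1 − a) = -1/14195;  first 4 digits = (1, 0, 6, 6)

v_13(a) = 2 ≥ 1, so the series converges in ℤ_13 to 1/(1 − a) = 1/(1 − 14196) = -1/14195. Expand this rational in ℤ_13: compute digits iteratively via d_i = x_i mod 13, x_{i+1} = (x_i − d_i)/13. The first 4 digits are (1, 0, 6, 6).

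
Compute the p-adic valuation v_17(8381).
v_17(8381) = 2

v_17(n) is the largest exponent k such that 17^k divides n. Factor out: 8381 = 17^2 · 29. (Sign doesn't affect v_p.) So v_17(8381) = 2.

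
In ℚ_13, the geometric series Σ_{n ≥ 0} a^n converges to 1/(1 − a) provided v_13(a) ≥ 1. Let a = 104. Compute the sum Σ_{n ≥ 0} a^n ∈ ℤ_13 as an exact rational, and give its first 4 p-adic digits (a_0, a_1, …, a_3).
Σ a^n = 1/(1 − a) = -1/103;  first 4 digits = (1, 8, 12, 9)

v_13(a) = 1 ≥ 1, so the series converges in ℤ_13 to 1/(1 − a) = 1/(1 − 104) = -1/103. Expand this rational in ℤ_13: compute digits iteratively via d_i = x_i mod 13, x_{i+1} = (x_i − d_i)/13. The first 4 digits are (1, 8, 12, 9).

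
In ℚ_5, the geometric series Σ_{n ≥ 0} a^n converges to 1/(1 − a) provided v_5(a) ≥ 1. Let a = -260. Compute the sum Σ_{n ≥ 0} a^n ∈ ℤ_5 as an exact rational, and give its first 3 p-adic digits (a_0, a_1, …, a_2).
Σ a^n = 1/(1 − a) = 1/261;  first 3 digits = (1, 3, 3)

v_5(a) = 1 ≥ 1, so the series converges in ℤ_5 to 1/(1 − a) = 1/(1 − (-260)) = 1/261. Expand this rational in ℤ_5: compute digits iteratively via d_i = x_i mod 5, x_{i+1} = (x_i − d_i)/5. The first 3 digits are (1, 3, 3).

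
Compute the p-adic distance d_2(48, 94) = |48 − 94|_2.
d_2(48, 94) = 1/2

Step 1 — x − y = 48 − 94 = -46. Step 2 — v_2(-46) = 1 (factor: -46 = −(2^1 · 23); the sign does not affect v_p). Step 3 — |x − y|_2 = 2^{-1} = 1/2.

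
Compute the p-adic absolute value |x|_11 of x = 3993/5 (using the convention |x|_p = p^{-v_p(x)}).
|3993/5|_11 = 1/1331

Step 1 — compute v_11(x) by factoring powers of 11 out of the numerator and denominator: v_11(3993/5) = 3. Step 2 — apply |x|_p = p^{-v_p(x)} = 11^{-3} = 1/1331.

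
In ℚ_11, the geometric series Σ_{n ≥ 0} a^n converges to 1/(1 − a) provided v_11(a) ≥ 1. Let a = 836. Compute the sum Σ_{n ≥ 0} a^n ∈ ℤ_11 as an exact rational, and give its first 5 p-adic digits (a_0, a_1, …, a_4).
Σ a^n = 1/(1 − a) = -1/835;  first 5 digits = (1, 10, 7, 7, 3)

v_11(a) = 1 ≥ 1, so the series converges in ℤ_11 to 1/(1 − a) = 1/(1 − 836) = -1/835. Expand this rational in ℤ_11: compute digits iteratively via d_i = x_i mod 11, x_{i+1} = (x_i − d_i)/11. The first 5 digits are (1, 10, 7, 7, 3).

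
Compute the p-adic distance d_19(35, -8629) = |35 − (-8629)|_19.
d_19(35, -8629) = 1/361

Step 1 — x − y = 35 − (-8629) = 8664. Step 2 — v_19(8664) = 2 (factor: 8664 = (19^2 · 24); the sign does not affect v_p). Step 3 — |x − y|_19 = 19^{-2} = 1/361.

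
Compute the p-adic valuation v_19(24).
v_19(24) = 0

v_19(n) is the largest exponent k such that 19^k divides n. Factor out: 24 = 19^0 · 24. (Sign doesn't affect v_p.) So v_19(24) = 0.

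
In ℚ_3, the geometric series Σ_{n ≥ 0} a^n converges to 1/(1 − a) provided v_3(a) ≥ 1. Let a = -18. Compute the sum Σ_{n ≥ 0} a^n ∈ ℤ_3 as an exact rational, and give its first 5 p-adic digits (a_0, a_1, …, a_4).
Σ a^n = 1/(1 − a) = 1/19;  first 5 digits = (1, 0, 1, 2, 0)

v_3(a) = 2 ≥ 1, so the series converges in ℤ_3 to 1/(1 − a) = 1/(1 − (-18)) = 1/19. Expand this rational in ℤ_3: compute digits iteratively via d_i = x_i mod 3, x_{i+1} = (x_i − d_i)/3. The first 5 digits are (1, 0, 1, 2, 0).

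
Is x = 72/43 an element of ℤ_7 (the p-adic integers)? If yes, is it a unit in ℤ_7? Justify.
x ∈ ℤ_7^× (unit); v_7(x) = 0

ℤ_7 = {x ∈ ℚ_7 : v_7(x) ≥ 0} and ℤ_7^× = {x ∈ ℤ_7 : v_7(x) = 0}. Here v_7(72/43) = v_7(num) − v_7(den) = 0; compare against these criteria.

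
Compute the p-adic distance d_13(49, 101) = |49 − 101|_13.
d_13(49, 101) = 1/13

Step 1 — x − y = 49 − 101 = -52. Step 2 — v_13(-52) = 1 (factor: -52 = −(13^1 · 4); the sign does not affect v_p). Step 3 — |x − y|_13 = 13^{-1} = 1/13.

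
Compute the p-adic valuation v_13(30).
v_13(30) = 0

v_13(n) is the largest exponent k such that 13^k divides n. Factor out: 30 = 13^0 · 30. (Sign doesn't affect v_p.) So v_13(30) = 0.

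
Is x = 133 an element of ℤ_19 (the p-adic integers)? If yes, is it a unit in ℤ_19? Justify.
x ∈ ℤ_19 but not a unit; v_19(x) = 1 > 0

ℤ_19 = {x ∈ ℚ_19 : v_19(x) ≥ 0} and ℤ_19^× = {x ∈ ℤ_19 : v_19(x) = 0}. Here v_19(133) = v_19(num) − v_19(den) = 1; compare against these criteria.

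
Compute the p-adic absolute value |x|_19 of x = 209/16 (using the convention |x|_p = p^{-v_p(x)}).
|209/16|_19 = 1/19

Step 1 — compute v_19(x) by factoring powers of 19 out of the numerator and denominator: v_19(209/16) = 1. Step 2 — apply |x|_p = p^{-v_p(x)} = 19^{-1} = 1/19.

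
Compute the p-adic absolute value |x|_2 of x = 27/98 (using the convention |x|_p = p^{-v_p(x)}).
|27/98|_2 = 2

Step 1 — compute v_2(x) by factoring powers of 2 out of the numerator and denominator: v_2(27/98) = -1. Step 2 — apply |x|_p = p^{-v_p(x)} = 2^{1} = 2.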